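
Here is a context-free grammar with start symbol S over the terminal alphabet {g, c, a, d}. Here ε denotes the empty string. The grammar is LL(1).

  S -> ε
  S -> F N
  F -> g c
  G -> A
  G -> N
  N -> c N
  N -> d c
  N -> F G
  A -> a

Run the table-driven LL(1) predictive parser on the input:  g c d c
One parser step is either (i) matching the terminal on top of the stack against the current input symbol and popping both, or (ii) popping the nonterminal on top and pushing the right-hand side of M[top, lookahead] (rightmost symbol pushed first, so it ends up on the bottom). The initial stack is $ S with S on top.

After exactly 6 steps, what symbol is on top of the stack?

     Stack    Input      Action
  1  $ S      g c d c $  expand S -> F N
  2  $ N F    g c d c $  expand F -> g c
  3  $ N c g  g c d c $  match g
  4  $ N c    c d c $    match c
  5  $ N      d c $      expand N -> d c
  6  $ c d    d c $      match d
Stack after step 6: $ c (top = c).

c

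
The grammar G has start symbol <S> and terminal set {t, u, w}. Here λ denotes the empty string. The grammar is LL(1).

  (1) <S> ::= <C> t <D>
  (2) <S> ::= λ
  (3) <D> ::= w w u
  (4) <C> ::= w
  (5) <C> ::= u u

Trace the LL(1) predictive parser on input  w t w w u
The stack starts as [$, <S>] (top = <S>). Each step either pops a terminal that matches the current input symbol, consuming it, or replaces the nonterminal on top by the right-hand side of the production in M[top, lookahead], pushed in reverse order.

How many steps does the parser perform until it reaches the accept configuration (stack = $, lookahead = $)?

     Stack        Input        Action
  1  $ <S>        w t w w u $  expand <S> ::= <C> t <D>
  2  $ <D> t <C>  w t w w u $  expand <C> ::= w
  3  $ <D> t w    w t w w u $  match w
  4  $ <D> t      t w w u $    match t
  5  $ <D>        w w u $      expand <D> ::= w w u
  6  $ u w w      w w u $      match w
  7  $ u w        w u $        match w
  8  $ u          u $          match u
Accept reached after 8 steps.

8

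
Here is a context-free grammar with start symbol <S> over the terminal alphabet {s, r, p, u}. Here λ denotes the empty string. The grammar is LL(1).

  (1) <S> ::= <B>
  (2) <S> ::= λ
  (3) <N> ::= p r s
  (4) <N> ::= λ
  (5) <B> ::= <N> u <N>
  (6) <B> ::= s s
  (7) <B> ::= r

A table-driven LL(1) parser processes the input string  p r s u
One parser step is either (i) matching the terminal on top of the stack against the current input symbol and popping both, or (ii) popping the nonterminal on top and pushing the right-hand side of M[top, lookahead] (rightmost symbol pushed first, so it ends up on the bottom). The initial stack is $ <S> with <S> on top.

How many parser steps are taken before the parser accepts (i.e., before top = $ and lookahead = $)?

8

step 1: stack=$ <S>  input=p r s u $  — expand <S> ::= <B>
step 2: stack=$ <B>  input=p r s u $  — expand <B> ::= <N> u <N>
step 3: stack=$ <N> u <N>  input=p r s u $  — expand <N> ::= p r s
step 4: stack=$ <N> u s r p  input=p r s u $  — match p
step 5: stack=$ <N> u s r  input=r s u $  — match r
step 6: stack=$ <N> u s  input=s u $  — match s
step 7: stack=$ <N> u  input=u $  — match u
step 8: stack=$ <N>  input=$  — expand <N> ::= λ
Accept reached after 8 steps.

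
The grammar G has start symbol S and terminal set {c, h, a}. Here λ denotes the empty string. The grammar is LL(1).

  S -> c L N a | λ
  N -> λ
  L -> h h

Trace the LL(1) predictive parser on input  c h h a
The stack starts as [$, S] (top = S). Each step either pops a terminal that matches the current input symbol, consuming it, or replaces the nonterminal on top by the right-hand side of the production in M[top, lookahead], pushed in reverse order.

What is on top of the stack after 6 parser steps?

     Stack      Input      Action
  1  $ S        c h h a $  expand S -> c L N a
  2  $ a N L c  c h h a $  match c
  3  $ a N L    h h a $    expand L -> h h
  4  $ a N h h  h h a $    match h
  5  $ a N h    h a $      match h
  6  $ a N      a $        expand N -> λ
Stack after step 6: $ a (top = a).

a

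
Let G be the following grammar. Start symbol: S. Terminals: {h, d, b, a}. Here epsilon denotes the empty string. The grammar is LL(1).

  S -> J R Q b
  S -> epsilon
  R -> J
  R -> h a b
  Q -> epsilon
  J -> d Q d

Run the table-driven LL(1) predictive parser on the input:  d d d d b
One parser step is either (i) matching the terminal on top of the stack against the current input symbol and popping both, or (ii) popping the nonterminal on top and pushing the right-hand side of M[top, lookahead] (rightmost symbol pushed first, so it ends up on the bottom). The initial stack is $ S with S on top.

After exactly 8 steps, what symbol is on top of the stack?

Q

     Stack          Input        Action
  1  $ S            d d d d b $  expand S -> J R Q b
  2  $ b Q R J      d d d d b $  expand J -> d Q d
  3  $ b Q R d Q d  d d d d b $  match d
  4  $ b Q R d Q    d d d b $    expand Q -> epsilon
  5  $ b Q R d      d d d b $    match d
  6  $ b Q R        d d b $      expand R -> J
  7  $ b Q J        d d b $      expand J -> d Q d
  8  $ b Q d Q d    d d b $      match d
Stack after step 8: $ b Q d Q (top = Q).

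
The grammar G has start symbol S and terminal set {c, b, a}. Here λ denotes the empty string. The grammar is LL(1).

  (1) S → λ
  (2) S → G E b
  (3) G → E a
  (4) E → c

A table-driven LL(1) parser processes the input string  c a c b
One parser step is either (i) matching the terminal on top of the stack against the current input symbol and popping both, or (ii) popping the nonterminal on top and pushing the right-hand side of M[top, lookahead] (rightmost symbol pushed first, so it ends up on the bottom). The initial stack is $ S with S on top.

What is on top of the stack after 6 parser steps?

step 1: stack=$ S  input=c a c b $  — expand S → G E b
step 2: stack=$ b E G  input=c a c b $  — expand G → E a
step 3: stack=$ b E a E  input=c a c b $  — expand E → c
step 4: stack=$ b E a c  input=c a c b $  — match c
step 5: stack=$ b E a  input=a c b $  — match a
step 6: stack=$ b E  input=c b $  — expand E → c
Stack after step 6: $ b c (top = c).

c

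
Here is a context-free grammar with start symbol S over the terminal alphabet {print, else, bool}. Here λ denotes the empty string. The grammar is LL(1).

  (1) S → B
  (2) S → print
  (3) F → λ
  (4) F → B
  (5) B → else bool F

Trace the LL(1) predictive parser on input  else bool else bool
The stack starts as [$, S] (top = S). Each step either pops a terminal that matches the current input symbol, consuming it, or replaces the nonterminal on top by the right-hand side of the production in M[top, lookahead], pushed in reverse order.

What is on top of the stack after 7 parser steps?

bool

step 1: stack=$ S  input=else bool else bool $  — expand S → B
step 2: stack=$ B  input=else bool else bool $  — expand B → else bool F
step 3: stack=$ F bool else  input=else bool else bool $  — match else
step 4: stack=$ F bool  input=bool else bool $  — match bool
step 5: stack=$ F  input=else bool $  — expand F → B
step 6: stack=$ B  input=else bool $  — expand B → else bool F
step 7: stack=$ F bool else  input=else bool $  — match else
Stack after step 7: $ F bool (top = bool).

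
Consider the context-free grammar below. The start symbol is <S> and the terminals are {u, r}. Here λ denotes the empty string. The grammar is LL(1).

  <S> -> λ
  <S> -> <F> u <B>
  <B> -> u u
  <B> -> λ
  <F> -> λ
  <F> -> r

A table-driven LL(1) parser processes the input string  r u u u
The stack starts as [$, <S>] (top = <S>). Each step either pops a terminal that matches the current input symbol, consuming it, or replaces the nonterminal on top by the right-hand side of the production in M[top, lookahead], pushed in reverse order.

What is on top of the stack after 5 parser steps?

     Stack        Input      Action
  1  $ <S>        r u u u $  expand <S> -> <F> u <B>
  2  $ <B> u <F>  r u u u $  expand <F> -> r
  3  $ <B> u r    r u u u $  match r
  4  $ <B> u      u u u $    match u
  5  $ <B>        u u $      expand <B> -> u u
Stack after step 5: $ u u (top = u).

u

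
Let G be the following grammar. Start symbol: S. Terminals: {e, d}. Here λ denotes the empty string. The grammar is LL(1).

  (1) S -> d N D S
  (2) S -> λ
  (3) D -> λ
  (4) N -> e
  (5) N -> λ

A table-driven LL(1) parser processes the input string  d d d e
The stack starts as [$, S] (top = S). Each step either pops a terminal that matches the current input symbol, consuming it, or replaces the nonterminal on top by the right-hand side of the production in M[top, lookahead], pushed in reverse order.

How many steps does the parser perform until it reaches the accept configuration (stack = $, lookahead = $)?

step 1: stack=$ S  input=d d d e $  — expand S -> d N D S
step 2: stack=$ S D N d  input=d d d e $  — match d
step 3: stack=$ S D N  input=d d e $  — expand N -> λ
step 4: stack=$ S D  input=d d e $  — expand D -> λ
step 5: stack=$ S  input=d d e $  — expand S -> d N D S
step 6: stack=$ S D N d  input=d d e $  — match d
step 7: stack=$ S D N  input=d e $  — expand N -> λ
step 8: stack=$ S D  input=d e $  — expand D -> λ
step 9: stack=$ S  input=d e $  — expand S -> d N D S
step 10: stack=$ S D N d  input=d e $  — match d
step 11: stack=$ S D N  input=e $  — expand N -> e
step 12: stack=$ S D e  input=e $  — match e
step 13: stack=$ S D  input=$  — expand D -> λ
step 14: stack=$ S  input=$  — expand S -> λ
Accept reached after 14 steps.

14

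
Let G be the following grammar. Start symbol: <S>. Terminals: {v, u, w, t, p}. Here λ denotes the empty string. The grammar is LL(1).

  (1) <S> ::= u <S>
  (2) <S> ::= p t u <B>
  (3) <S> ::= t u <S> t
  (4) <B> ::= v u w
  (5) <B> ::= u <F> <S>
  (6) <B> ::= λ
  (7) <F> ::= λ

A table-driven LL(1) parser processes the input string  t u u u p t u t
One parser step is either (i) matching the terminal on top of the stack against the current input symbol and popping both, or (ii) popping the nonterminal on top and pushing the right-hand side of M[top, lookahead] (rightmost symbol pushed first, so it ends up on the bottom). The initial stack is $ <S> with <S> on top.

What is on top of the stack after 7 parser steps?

step 1: stack=$ <S>  input=t u u u p t u t $  — expand <S> ::= t u <S> t
step 2: stack=$ t <S> u t  input=t u u u p t u t $  — match t
step 3: stack=$ t <S> u  input=u u u p t u t $  — match u
step 4: stack=$ t <S>  input=u u p t u t $  — expand <S> ::= u <S>
step 5: stack=$ t <S> u  input=u u p t u t $  — match u
step 6: stack=$ t <S>  input=u p t u t $  — expand <S> ::= u <S>
step 7: stack=$ t <S> u  input=u p t u t $  — match u
Stack after step 7: $ t <S> (top = <S>).

<S>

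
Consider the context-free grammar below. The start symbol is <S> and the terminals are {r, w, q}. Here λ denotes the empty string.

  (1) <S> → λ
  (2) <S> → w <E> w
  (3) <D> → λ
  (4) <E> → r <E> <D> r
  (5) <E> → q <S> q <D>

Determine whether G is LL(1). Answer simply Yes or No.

Yes

FIRST(<S>) = {λ, w}
FIRST(<D>) = {λ}
FIRST(<E>) = {q, r}
FOLLOW(<S>) = {$, q}
FOLLOW(<D>) = {r, w}
FOLLOW(<E>) = {r, w}
Each cell of M receives at most one production.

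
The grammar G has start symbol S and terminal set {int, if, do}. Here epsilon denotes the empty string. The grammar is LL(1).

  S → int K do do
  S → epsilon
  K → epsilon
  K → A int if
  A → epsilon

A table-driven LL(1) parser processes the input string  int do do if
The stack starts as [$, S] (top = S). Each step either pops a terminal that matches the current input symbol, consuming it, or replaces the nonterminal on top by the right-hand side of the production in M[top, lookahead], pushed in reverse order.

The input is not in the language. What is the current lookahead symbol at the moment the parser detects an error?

step 1: stack=$ S  input=int do do if $  — expand S → int K do do
step 2: stack=$ do do K int  input=int do do if $  — match int
step 3: stack=$ do do K  input=do do if $  — expand K → epsilon
step 4: stack=$ do do  input=do do if $  — match do
step 5: stack=$ do  input=do if $  — match do
step 6: stack=$  input=if $  — error: stack empty but input remains

if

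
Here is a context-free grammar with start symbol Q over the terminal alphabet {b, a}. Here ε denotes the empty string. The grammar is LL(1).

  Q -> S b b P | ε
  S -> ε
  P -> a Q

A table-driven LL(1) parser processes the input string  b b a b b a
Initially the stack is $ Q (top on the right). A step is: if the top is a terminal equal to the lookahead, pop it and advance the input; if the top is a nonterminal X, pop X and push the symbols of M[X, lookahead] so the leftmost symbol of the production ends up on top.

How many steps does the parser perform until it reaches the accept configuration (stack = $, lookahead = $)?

step 1: stack=$ Q  input=b b a b b a $  — expand Q -> S b b P
step 2: stack=$ P b b S  input=b b a b b a $  — expand S -> ε
step 3: stack=$ P b b  input=b b a b b a $  — match b
step 4: stack=$ P b  input=b a b b a $  — match b
step 5: stack=$ P  input=a b b a $  — expand P -> a Q
step 6: stack=$ Q a  input=a b b a $  — match a
step 7: stack=$ Q  input=b b a $  — expand Q -> S b b P
step 8: stack=$ P b b S  input=b b a $  — expand S -> ε
step 9: stack=$ P b b  input=b b a $  — match b
step 10: stack=$ P b  input=b a $  — match b
step 11: stack=$ P  input=a $  — expand P -> a Q
step 12: stack=$ Q a  input=a $  — match a
step 13: stack=$ Q  input=$  — expand Q -> ε
Accept reached after 13 steps.

13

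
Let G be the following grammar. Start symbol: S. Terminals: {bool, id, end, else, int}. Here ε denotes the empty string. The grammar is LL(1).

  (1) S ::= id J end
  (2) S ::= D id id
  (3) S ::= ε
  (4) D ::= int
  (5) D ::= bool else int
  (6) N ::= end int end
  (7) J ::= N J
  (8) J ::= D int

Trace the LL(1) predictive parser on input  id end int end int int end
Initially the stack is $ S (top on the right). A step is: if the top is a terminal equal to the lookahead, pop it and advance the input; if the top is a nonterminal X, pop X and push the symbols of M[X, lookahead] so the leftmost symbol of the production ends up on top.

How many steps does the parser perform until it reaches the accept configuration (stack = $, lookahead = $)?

step 1: stack=$ S  input=id end int end int int end $  — expand S ::= id J end
step 2: stack=$ end J id  input=id end int end int int end $  — match id
step 3: stack=$ end J  input=end int end int int end $  — expand J ::= N J
step 4: stack=$ end J N  input=end int end int int end $  — expand N ::= end int end
step 5: stack=$ end J end int end  input=end int end int int end $  — match end
step 6: stack=$ end J end int  input=int end int int end $  — match int
step 7: stack=$ end J end  input=end int int end $  — match end
step 8: stack=$ end J  input=int int end $  — expand J ::= D int
step 9: stack=$ end int D  input=int int end $  — expand D ::= int
step 10: stack=$ end int int  input=int int end $  — match int
step 11: stack=$ end int  input=int end $  — match int
step 12: stack=$ end  input=end $  — match end
Accept reached after 12 steps.

12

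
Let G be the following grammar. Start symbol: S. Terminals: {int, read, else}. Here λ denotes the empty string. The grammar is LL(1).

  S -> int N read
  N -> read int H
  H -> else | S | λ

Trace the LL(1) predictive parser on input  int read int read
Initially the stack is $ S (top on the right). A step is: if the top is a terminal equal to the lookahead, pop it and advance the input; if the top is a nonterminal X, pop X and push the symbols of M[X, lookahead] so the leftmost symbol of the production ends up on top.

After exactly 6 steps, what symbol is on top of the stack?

step 1: stack=$ S  input=int read int read $  — expand S -> int N read
step 2: stack=$ read N int  input=int read int read $  — match int
step 3: stack=$ read N  input=read int read $  — expand N -> read int H
step 4: stack=$ read H int read  input=read int read $  — match read
step 5: stack=$ read H int  input=int read $  — match int
step 6: stack=$ read H  input=read $  — expand H -> λ
Stack after step 6: $ read (top = read).

read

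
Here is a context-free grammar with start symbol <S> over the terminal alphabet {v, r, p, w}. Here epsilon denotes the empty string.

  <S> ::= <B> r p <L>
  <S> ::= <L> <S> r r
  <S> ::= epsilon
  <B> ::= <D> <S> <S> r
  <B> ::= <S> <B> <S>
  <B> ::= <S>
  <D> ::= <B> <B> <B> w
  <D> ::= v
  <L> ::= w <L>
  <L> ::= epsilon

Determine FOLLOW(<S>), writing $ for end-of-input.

{$, r, v, w}

FIRST(<L>): from <L>::=w <L> we get {w}; from <L>::=epsilon we get {epsilon}. So FIRST(<L>) = {epsilon, w}.
FIRST(<S>): from <S>::=<B> r p <L> we get {r, v, w}; from <S>::=<L> <S> r r we get {r, v, w}; from <S>::=epsilon we get {epsilon}. So FIRST(<S>) = {epsilon, r, v, w}.
FIRST(<B>): from <B>::=<D> <S> <S> r we get {r, v, w}; from <B>::=<S> <B> <S> we get {epsilon, r, v, w}; from <B>::=<S> we get {epsilon, r, v, w}. So FIRST(<B>) = {epsilon, r, v, w}.
FIRST(<D>): from <D>::=<B> <B> <B> w we get {r, v, w}; from <D>::=v we get {v}. So FIRST(<D>) = {r, v, w}.
FOLLOW(<S>) includes $ since <S> is the start symbol.
FOLLOW(<B>): in <S>::=<B> r p <L>, <B> is followed by r p <L> with FIRST {r}; in <B>::=<S> <B> <S>, <B> is followed by <S> with FIRST {epsilon, r, v, w}; in <B>::=<S> <B> <S>, the suffix after <B> is nullable (adds nothing new); in <D>::=<B> <B> <B> w (occurrence 1), <B> is followed by <B> <B> w with FIRST {r, v, w}; in <D>::=<B> <B> <B> w (occurrence 2), <B> is followed by <B> w with FIRST {r, v, w}; in <D>::=<B> <B> <B> w (occurrence 3), <B> is followed by w with FIRST {w}. Thus FOLLOW(<B>) = {r, v, w}.
FOLLOW(<S>): in <S>::=<L> <S> r r, <S> is followed by r r with FIRST {r}; in <B>::=<D> <S> <S> r (occurrence 1), <S> is followed by <S> r with FIRST {r, v, w}; in <B>::=<D> <S> <S> r (occurrence 2), <S> is followed by r with FIRST {r}; in <B>::=<S> <B> <S> (occurrence 1), <S> is followed by <B> <S> with FIRST {epsilon, r, v, w}; in <B>::=<S> <B> <S> (occurrence 1), the suffix after <S> is nullable, so FOLLOW(<S>) ⊇ FOLLOW(<B>) = {r, v, w}; in <B>::=<S> <B> <S> (occurrence 2), the suffix after <S> is empty, so FOLLOW(<S>) ⊇ FOLLOW(<B>) = {r, v, w}; in <B>::=<S>, the suffix after <S> is empty, so FOLLOW(<S>) ⊇ FOLLOW(<B>) = {r, v, w}. Thus FOLLOW(<S>) = {$, r, v, w}.
FOLLOW(<D>): in <B>::=<D> <S> <S> r, <D> is followed by <S> <S> r with FIRST {r, v, w}. Thus FOLLOW(<D>) = {r, v, w}.
FOLLOW(<L>): in <S>::=<B> r p <L>, the suffix after <L> is empty, so FOLLOW(<L>) ⊇ FOLLOW(<S>) = {$, r, v, w}; in <S>::=<L> <S> r r, <L> is followed by <S> r r with FIRST {r, v, w}; in <L>::=w <L>, the suffix after <L> is empty (adds nothing new). Thus FOLLOW(<L>) = {$, r, v, w}.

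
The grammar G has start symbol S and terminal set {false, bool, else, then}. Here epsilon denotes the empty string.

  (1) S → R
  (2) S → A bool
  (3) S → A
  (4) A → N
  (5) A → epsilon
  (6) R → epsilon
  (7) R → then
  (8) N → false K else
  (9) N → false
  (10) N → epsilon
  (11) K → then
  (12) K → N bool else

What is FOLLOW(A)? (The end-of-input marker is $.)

FIRST(R) = {epsilon, then}
FIRST(N) = {epsilon, false}
FIRST(A) = {epsilon, false}  (via N)
FIRST(K) = {bool, false, then}  (via N bool else)
FIRST(S) = {epsilon, bool, false, then}  (via R, A bool, A)
FOLLOW(S) includes $ since S is the start symbol.
FOLLOW(S): S appears on no right-hand side. Thus FOLLOW(S) = {$}.
FOLLOW(A): in S→A bool, A is followed by bool with FIRST {bool}; in S→A, the suffix after A is empty, so FOLLOW(A) ⊇ FOLLOW(S) = {$}. Thus FOLLOW(A) = {$, bool}.
FOLLOW(R): in S→R, the suffix after R is empty, so FOLLOW(R) ⊇ FOLLOW(S) = {$}. Thus FOLLOW(R) = {$}.
FOLLOW(N): in A→N, the suffix after N is empty, so FOLLOW(N) ⊇ FOLLOW(A) = {$, bool}; in K→N bool else, N is followed by bool else with FIRST {bool}. Thus FOLLOW(N) = {$, bool}.
FOLLOW(K): in N→false K else, K is followed by else with FIRST {else}. Thus FOLLOW(K) = {else}.

{$, bool}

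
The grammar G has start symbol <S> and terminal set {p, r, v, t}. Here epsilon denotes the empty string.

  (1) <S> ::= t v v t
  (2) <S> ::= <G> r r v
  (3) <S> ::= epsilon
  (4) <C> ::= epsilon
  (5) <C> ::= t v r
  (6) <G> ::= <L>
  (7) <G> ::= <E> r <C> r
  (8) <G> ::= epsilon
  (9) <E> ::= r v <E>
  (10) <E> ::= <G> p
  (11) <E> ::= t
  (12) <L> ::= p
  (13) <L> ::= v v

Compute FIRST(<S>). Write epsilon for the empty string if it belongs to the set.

{epsilon, p, r, t, v}

FIRST(<C>) = {epsilon, t}
FIRST(<L>) = {p, v}
FIRST(<S>) = {epsilon, p, r, t, v}  (via <G> r r v)
FIRST(<G>) = {epsilon, p, r, t, v}  (via <L>, <E> r <C> r)
FIRST(<E>) = {p, r, t, v}  (via <G> p)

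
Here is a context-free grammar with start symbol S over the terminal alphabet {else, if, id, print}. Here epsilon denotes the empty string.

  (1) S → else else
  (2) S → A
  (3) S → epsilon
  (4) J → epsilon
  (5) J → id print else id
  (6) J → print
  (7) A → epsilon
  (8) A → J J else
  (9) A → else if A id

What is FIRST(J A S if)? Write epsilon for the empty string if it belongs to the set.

FIRST(J) = {epsilon, id, print}
FIRST(A) = {epsilon, else, id, print}  (via J J else)
FIRST(S) = {epsilon, else, id, print}  (via A)
FIRST(J A S if): take FIRST of each symbol in turn, carrying on past any symbol whose FIRST contains epsilon; result {else, id, if, print}.

{else, id, if, print}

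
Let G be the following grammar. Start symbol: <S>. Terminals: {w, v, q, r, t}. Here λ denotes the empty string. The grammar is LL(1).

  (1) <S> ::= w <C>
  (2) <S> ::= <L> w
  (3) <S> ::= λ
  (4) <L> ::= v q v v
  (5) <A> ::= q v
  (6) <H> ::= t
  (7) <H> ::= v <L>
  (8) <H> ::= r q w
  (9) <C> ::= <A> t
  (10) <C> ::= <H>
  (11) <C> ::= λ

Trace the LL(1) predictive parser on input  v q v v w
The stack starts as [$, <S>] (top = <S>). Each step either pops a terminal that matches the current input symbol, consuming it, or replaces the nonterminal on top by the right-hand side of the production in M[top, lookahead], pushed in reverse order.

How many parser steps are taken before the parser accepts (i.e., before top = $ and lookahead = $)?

7

     Stack        Input        Action
  1  $ <S>        v q v v w $  expand <S> ::= <L> w
  2  $ w <L>      v q v v w $  expand <L> ::= v q v v
  3  $ w v v q v  v q v v w $  match v
  4  $ w v v q    q v v w $    match q
  5  $ w v v      v v w $      match v
  6  $ w v        v w $        match v
  7  $ w          w $          match w
Accept reached after 7 steps.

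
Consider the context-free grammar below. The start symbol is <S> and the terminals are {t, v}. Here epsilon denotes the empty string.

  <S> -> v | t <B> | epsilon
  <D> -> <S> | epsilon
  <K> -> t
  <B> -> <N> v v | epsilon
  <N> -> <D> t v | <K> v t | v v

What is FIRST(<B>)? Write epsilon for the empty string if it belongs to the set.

{epsilon, t, v}

FIRST(<S>) = {epsilon, t, v}
FIRST(<K>) = {t}
FIRST(<D>) = {epsilon, t, v}  (via <S>)
FIRST(<N>) = {t, v}  (via <D> t v, <K> v t)
FIRST(<B>) = {epsilon, t, v}  (via <N> v v)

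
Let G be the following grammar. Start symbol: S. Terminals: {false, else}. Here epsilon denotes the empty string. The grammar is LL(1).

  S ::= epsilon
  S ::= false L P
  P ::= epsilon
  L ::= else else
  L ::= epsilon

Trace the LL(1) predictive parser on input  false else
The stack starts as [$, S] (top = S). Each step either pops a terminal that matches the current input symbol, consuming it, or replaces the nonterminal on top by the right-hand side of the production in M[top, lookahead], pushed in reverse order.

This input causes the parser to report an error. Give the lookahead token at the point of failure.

step 1: stack=$ S  input=false else $  — expand S ::= false L P
step 2: stack=$ P L false  input=false else $  — match false
step 3: stack=$ P L  input=else $  — expand L ::= else else
step 4: stack=$ P else else  input=else $  — match else
step 5: stack=$ P else  input=$  — error: top is terminal else but lookahead is $

$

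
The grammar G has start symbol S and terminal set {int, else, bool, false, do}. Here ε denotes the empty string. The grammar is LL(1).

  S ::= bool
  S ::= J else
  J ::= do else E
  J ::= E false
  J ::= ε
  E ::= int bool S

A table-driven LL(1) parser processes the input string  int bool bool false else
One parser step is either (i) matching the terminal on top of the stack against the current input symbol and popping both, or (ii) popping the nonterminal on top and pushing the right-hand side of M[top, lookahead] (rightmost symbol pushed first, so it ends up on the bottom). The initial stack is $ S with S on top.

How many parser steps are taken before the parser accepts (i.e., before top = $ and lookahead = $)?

9

step 1: stack=$ S  input=int bool bool false else $  — expand S ::= J else
step 2: stack=$ else J  input=int bool bool false else $  — expand J ::= E false
step 3: stack=$ else false E  input=int bool bool false else $  — expand E ::= int bool S
step 4: stack=$ else false S bool int  input=int bool bool false else $  — match int
step 5: stack=$ else false S bool  input=bool bool false else $  — match bool
step 6: stack=$ else false S  input=bool false else $  — expand S ::= bool
step 7: stack=$ else false bool  input=bool false else $  — match bool
step 8: stack=$ else false  input=false else $  — match false
step 9: stack=$ else  input=else $  — match else
Accept reached after 9 steps.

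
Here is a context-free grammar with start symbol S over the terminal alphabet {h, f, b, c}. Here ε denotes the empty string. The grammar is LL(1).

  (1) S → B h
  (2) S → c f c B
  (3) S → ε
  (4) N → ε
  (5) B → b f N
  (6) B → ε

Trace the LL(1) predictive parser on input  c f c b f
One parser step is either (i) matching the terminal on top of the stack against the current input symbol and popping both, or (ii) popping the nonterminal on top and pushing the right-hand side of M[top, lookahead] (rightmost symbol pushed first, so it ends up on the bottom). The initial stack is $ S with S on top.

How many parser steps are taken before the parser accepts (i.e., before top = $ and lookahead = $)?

     Stack      Input        Action
  1  $ S        c f c b f $  expand S → c f c B
  2  $ B c f c  c f c b f $  match c
  3  $ B c f    f c b f $    match f
  4  $ B c      c b f $      match c
  5  $ B        b f $        expand B → b f N
  6  $ N f b    b f $        match b
  7  $ N f      f $          match f
  8  $ N        $            expand N → ε
Accept reached after 8 steps.

8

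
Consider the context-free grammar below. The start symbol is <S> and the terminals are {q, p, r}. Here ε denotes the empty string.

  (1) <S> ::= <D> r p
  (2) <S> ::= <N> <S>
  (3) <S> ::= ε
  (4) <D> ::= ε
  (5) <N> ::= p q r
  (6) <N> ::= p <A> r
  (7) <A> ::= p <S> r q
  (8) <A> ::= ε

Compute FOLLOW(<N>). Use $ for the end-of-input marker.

{$, p, r}

FIRST(<D>): from <D>::=ε we get {ε}. So FIRST(<D>) = {ε}.
FIRST(<N>): from <N>::=p q r we get {p}; from <N>::=p <A> r we get {p}. So FIRST(<N>) = {p}.
FIRST(<A>): from <A>::=p <S> r q we get {p}; from <A>::=ε we get {ε}. So FIRST(<A>) = {ε, p}.
FIRST(<S>): from <S>::=<D> r p we get {r}; from <S>::=<N> <S> we get {p}; from <S>::=ε we get {ε}. So FIRST(<S>) = {ε, p, r}.
FOLLOW(<S>) includes $ since <S> is the start symbol.
FOLLOW(<S>): in <S>::=<N> <S>, the suffix after <S> is empty (adds nothing new); in <A>::=p <S> r q, <S> is followed by r q with FIRST {r}. Thus FOLLOW(<S>) = {$, r}.
FOLLOW(<D>): in <S>::=<D> r p, <D> is followed by r p with FIRST {r}. Thus FOLLOW(<D>) = {r}.
FOLLOW(<N>): in <S>::=<N> <S>, <N> is followed by <S> with FIRST {ε, p, r}; in <S>::=<N> <S>, the suffix after <N> is nullable, so FOLLOW(<N>) ⊇ FOLLOW(<S>) = {$, r}. Thus FOLLOW(<N>) = {$, p, r}.
FOLLOW(<A>): in <N>::=p <A> r, <A> is followed by r with FIRST {r}. Thus FOLLOW(<A>) = {r}.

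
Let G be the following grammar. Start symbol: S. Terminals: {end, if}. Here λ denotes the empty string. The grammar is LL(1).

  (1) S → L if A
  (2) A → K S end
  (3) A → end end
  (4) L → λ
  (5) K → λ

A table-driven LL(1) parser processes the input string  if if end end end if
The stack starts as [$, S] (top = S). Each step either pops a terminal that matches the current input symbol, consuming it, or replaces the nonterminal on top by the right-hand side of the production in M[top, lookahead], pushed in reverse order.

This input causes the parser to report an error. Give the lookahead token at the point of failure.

if

      Stack          Input                   Action
   1  $ S            if if end end end if $  expand S → L if A
   2  $ A if L       if if end end end if $  expand L → λ
   3  $ A if         if if end end end if $  match if
   4  $ A            if end end end if $     expand A → K S end
   5  $ end S K      if end end end if $     expand K → λ
   6  $ end S        if end end end if $     expand S → L if A
   7  $ end A if L   if end end end if $     expand L → λ
   8  $ end A if     if end end end if $     match if
   9  $ end A        end end end if $        expand A → end end
  10  $ end end end  end end end if $        match end
  11  $ end end      end end if $            match end
  12  $ end          end if $                match end
  13  $              if $                    error: stack empty but input remains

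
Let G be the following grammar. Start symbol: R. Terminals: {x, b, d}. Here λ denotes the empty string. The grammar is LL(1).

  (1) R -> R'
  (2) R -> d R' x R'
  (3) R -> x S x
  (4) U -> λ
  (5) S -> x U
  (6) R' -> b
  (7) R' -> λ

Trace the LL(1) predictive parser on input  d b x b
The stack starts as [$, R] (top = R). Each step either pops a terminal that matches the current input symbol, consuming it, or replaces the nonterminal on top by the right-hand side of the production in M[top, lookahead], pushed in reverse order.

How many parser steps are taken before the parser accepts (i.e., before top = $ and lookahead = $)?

7

     Stack        Input      Action
  1  $ R          d b x b $  expand R -> d R' x R'
  2  $ R' x R' d  d b x b $  match d
  3  $ R' x R'    b x b $    expand R' -> b
  4  $ R' x b     b x b $    match b
  5  $ R' x       x b $      match x
  6  $ R'         b $        expand R' -> b
  7  $ b          b $        match b
Accept reached after 7 steps.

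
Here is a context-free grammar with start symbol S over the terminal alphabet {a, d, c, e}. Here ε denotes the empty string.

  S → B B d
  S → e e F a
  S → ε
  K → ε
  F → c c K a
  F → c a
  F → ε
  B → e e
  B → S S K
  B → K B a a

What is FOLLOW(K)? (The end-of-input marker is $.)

FIRST(K): from K→ε we get {ε}. So FIRST(K) = {ε}.
FIRST(F): from F→c c K a we get {c}; from F→c a we get {c}; from F→ε we get {ε}. So FIRST(F) = {ε, c}.
FIRST(S): from S→B B d we get {a, d, e}; from S→e e F a we get {e}; from S→ε we get {ε}. So FIRST(S) = {ε, a, d, e}.
FIRST(B): from B→e e we get {e}; from B→S S K we get {ε, a, d, e}; from B→K B a a we get {a, d, e}. So FIRST(B) = {ε, a, d, e}.
FOLLOW(S) includes $ since S is the start symbol.
FOLLOW(F): in S→e e F a, F is followed by a with FIRST {a}. Thus FOLLOW(F) = {a}.
FOLLOW(B): in S→B B d (occurrence 1), B is followed by B d with FIRST {a, d, e}; in S→B B d (occurrence 2), B is followed by d with FIRST {d}; in B→K B a a, B is followed by a a with FIRST {a}. Thus FOLLOW(B) = {a, d, e}.
FOLLOW(S): in B→S S K (occurrence 1), S is followed by S K with FIRST {ε, a, d, e}; in B→S S K (occurrence 1), the suffix after S is nullable, so FOLLOW(S) ⊇ FOLLOW(B) = {a, d, e}; in B→S S K (occurrence 2), S is followed by K with FIRST {ε}; in B→S S K (occurrence 2), the suffix after S is nullable, so FOLLOW(S) ⊇ FOLLOW(B) = {a, d, e}. Thus FOLLOW(S) = {$, a, d, e}.
FOLLOW(K): in F→c c K a, K is followed by a with FIRST {a}; in B→S S K, the suffix after K is empty, so FOLLOW(K) ⊇ FOLLOW(B) = {a, d, e}; in B→K B a a, K is followed by B a a with FIRST {a, d, e}. Thus FOLLOW(K) = {a, d, e}.

{a, d, e}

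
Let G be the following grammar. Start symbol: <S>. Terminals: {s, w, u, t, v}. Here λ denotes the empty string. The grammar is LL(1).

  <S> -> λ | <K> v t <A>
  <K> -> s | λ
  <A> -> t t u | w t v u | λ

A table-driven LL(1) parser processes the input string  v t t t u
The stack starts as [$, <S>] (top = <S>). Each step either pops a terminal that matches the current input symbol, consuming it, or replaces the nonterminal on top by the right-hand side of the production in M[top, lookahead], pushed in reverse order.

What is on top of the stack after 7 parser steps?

u

     Stack          Input        Action
  1  $ <S>          v t t t u $  expand <S> -> <K> v t <A>
  2  $ <A> t v <K>  v t t t u $  expand <K> -> λ
  3  $ <A> t v      v t t t u $  match v
  4  $ <A> t        t t t u $    match t
  5  $ <A>          t t u $      expand <A> -> t t u
  6  $ u t t        t t u $      match t
  7  $ u t          t u $        match t
Stack after step 7: $ u (top = u).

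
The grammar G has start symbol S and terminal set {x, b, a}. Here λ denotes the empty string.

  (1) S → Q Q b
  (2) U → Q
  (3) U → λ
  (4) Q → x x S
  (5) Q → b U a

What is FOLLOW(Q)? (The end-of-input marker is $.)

FIRST(Q): from Q→x x S we get {x}; from Q→b U a we get {b}. So FIRST(Q) = {b, x}.
FIRST(S): from S→Q Q b we get {b, x}. So FIRST(S) = {b, x}.
FIRST(U): from U→Q we get {b, x}; from U→λ we get {λ}. So FIRST(U) = {λ, b, x}.
FOLLOW(S) includes $ since S is the start symbol.
FOLLOW(U): in Q→b U a, U is followed by a with FIRST {a}. Thus FOLLOW(U) = {a}.
FOLLOW(Q): in S→Q Q b (occurrence 1), Q is followed by Q b with FIRST {b, x}; in S→Q Q b (occurrence 2), Q is followed by b with FIRST {b}; in U→Q, the suffix after Q is empty, so FOLLOW(Q) ⊇ FOLLOW(U) = {a}. Thus FOLLOW(Q) = {a, b, x}.
FOLLOW(S): in Q→x x S, the suffix after S is empty, so FOLLOW(S) ⊇ FOLLOW(Q) = {a, b, x}. Thus FOLLOW(S) = {$, a, b, x}.

{a, b, x}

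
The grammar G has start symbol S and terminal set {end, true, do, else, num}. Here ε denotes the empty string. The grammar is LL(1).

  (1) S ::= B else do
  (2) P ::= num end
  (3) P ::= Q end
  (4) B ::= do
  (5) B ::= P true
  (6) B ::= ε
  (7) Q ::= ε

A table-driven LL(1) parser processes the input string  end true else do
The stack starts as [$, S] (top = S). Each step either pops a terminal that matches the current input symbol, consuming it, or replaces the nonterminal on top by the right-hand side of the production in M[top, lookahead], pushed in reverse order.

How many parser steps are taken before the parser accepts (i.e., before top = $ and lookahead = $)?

8

     Stack                 Input               Action
  1  $ S                   end true else do $  expand S ::= B else do
  2  $ do else B           end true else do $  expand B ::= P true
  3  $ do else true P      end true else do $  expand P ::= Q end
  4  $ do else true end Q  end true else do $  expand Q ::= ε
  5  $ do else true end    end true else do $  match end
  6  $ do else true        true else do $      match true
  7  $ do else             else do $           match else
  8  $ do                  do $                match do
Accept reached after 8 steps.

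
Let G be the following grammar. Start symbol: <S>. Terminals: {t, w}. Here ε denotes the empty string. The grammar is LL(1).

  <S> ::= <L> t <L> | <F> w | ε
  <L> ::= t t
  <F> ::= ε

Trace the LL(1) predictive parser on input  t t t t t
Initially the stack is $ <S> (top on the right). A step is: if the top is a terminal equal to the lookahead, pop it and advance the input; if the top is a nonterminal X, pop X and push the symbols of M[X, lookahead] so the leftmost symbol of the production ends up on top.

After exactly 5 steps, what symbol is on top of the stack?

<L>

     Stack        Input        Action
  1  $ <S>        t t t t t $  expand <S> ::= <L> t <L>
  2  $ <L> t <L>  t t t t t $  expand <L> ::= t t
  3  $ <L> t t t  t t t t t $  match t
  4  $ <L> t t    t t t t $    match t
  5  $ <L> t      t t t $      match t
Stack after step 5: $ <L> (top = <L>).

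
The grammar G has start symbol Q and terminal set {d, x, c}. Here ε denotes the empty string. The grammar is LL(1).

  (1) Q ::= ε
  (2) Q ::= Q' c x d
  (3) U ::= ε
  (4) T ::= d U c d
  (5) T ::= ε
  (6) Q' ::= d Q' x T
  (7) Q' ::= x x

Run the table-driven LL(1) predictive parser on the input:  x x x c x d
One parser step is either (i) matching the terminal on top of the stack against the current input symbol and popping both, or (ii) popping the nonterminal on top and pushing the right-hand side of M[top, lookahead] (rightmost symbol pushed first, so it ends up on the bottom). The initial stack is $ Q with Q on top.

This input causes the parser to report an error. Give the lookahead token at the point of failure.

     Stack        Input          Action
  1  $ Q          x x x c x d $  expand Q ::= Q' c x d
  2  $ d x c Q'   x x x c x d $  expand Q' ::= x x
  3  $ d x c x x  x x x c x d $  match x
  4  $ d x c x    x x c x d $    match x
  5  $ d x c      x c x d $      error: top is terminal c but lookahead is x

x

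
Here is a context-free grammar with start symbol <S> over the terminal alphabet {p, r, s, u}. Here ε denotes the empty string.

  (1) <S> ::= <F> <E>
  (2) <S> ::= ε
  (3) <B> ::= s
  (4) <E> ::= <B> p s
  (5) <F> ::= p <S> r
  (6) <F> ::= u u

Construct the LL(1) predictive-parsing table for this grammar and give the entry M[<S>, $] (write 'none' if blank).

<S> ::= ε

FIRST(<B>) = {s}
FIRST(<F>) = {p, u}
FIRST(<S>) = {ε, p, u}  (via <F> <E>)
FIRST(<E>) = {s}  (via <B> p s)
FOLLOW(<S>) includes $ since <S> is the start symbol.
FOLLOW(<S>): in <F>::=p <S> r, <S> is followed by r with FIRST {r}. Thus FOLLOW(<S>) = {$, r}.
For <S> ::= <F> <E>: FIRST(<F> <E>) = {p, u}, so it goes in M[<S>, t] for t ∈ {p, u}.
For <S> ::= ε: FIRST(ε) = {ε}, so it goes in M[<S>, t] for t ∈ {}; since ε ∈ FIRST, also for every t ∈ FOLLOW(<S>) = {$, r}.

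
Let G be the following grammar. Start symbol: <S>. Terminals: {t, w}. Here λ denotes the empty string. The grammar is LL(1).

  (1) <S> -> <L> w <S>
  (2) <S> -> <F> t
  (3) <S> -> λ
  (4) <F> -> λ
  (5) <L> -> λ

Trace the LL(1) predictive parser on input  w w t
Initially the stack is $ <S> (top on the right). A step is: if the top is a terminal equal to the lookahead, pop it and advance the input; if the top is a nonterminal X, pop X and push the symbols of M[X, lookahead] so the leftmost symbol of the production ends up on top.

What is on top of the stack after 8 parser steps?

     Stack        Input    Action
  1  $ <S>        w w t $  expand <S> -> <L> w <S>
  2  $ <S> w <L>  w w t $  expand <L> -> λ
  3  $ <S> w      w w t $  match w
  4  $ <S>        w t $    expand <S> -> <L> w <S>
  5  $ <S> w <L>  w t $    expand <L> -> λ
  6  $ <S> w      w t $    match w
  7  $ <S>        t $      expand <S> -> <F> t
  8  $ t <F>      t $      expand <F> -> λ
Stack after step 8: $ t (top = t).

t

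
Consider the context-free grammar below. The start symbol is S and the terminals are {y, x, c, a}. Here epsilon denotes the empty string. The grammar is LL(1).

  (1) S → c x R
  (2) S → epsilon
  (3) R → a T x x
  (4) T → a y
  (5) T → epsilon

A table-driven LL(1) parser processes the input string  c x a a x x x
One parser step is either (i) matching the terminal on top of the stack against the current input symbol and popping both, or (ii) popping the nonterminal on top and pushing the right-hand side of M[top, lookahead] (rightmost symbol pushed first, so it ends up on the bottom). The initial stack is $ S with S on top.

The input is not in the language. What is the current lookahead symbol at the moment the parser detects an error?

     Stack      Input            Action
  1  $ S        c x a a x x x $  expand S → c x R
  2  $ R x c    c x a a x x x $  match c
  3  $ R x      x a a x x x $    match x
  4  $ R        a a x x x $      expand R → a T x x
  5  $ x x T a  a a x x x $      match a
  6  $ x x T    a x x x $        expand T → a y
  7  $ x x y a  a x x x $        match a
  8  $ x x y    x x x $          error: top is terminal y but lookahead is x

x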